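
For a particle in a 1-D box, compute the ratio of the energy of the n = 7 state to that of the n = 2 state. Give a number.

12.25

E_n = n²π²ℏ²/(2mL²) so the ratio is n₂²/n₁² = 49/4 = 12.25.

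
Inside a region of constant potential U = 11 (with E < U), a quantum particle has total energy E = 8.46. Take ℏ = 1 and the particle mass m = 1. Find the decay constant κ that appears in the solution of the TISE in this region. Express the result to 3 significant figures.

κ = 2.25

Since E < U the TISE in this region is ψ'' = κ²ψ with κ = √(2m(U − E))/ℏ.
κ = √(2 × 1 × 2.54) = 2.254.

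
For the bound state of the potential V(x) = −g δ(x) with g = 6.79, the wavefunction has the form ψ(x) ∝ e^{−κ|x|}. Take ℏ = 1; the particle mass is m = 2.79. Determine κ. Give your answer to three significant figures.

κ = 18.9

Integrating the TISE across x = 0 gives the cusp condition ψ'(0⁺) − ψ'(0⁻) = −(2mg/ℏ²)ψ(0).
With ψ ∝ e^{−κ|x|} this yields −2κ = −2mg/ℏ², so κ = mg/ℏ² = 18.94.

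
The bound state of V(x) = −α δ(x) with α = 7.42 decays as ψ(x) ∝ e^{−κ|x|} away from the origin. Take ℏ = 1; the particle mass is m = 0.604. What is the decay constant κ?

Integrating the TISE across x = 0 gives the cusp condition ψ'(0⁺) − ψ'(0⁻) = −(2mα/ℏ²)ψ(0).
With ψ ∝ e^{−κ|x|} this yields −2κ = −2mα/ℏ², so κ = mα/ℏ² = 4.482.

κ = 4.48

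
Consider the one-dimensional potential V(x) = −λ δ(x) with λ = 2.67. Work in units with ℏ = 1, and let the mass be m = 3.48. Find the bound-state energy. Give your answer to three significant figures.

The bound state is ψ(x) = √κ e^{−κ|x|}. The derivative jump ψ'(0⁺) − ψ'(0⁻) = −(2mλ/ℏ²)ψ(0) fixes κ = mλ/ℏ² = 9.292.
Then E = −ℏ²κ²/(2m) = −mλ²/(2ℏ²) = -12.40.

E = -12.4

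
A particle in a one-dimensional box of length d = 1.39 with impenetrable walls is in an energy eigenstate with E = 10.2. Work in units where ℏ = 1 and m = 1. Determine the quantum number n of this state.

For an infinite well E_n = n²π²ℏ²/(2md²), so n = (d/πℏ)√(2mE).
n = (1.39/π) × √(2 × 1 × 10.2) = 1.998 → n = 2.

n = 2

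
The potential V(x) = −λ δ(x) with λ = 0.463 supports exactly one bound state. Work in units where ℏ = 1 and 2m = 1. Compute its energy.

E = -0.0536

The bound state is ψ(x) = √κ e^{−κ|x|}. The derivative jump ψ'(0⁺) − ψ'(0⁻) = −(2mλ/ℏ²)ψ(0) fixes κ = mλ/ℏ² = 0.2315.
Then E = −ℏ²κ²/(2m) = −mλ²/(2ℏ²) = -0.05359.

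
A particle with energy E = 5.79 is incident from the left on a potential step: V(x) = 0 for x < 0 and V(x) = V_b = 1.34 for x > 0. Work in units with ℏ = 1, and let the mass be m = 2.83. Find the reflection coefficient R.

On each side the TISE gives plane waves with k = √(2m(E − V))/ℏ: k₁ = √(2·2.83·5.79) = 5.725, k₂ = √(2·2.83·4.45) = 5.019.
Continuity of ψ and ψ′ at the step yields the reflection amplitude r = (k₁ − k₂)/(k₁ + k₂) = 0.06571; thus R = |r|² = 0.004318, T = 0.9957.

R = 0.00432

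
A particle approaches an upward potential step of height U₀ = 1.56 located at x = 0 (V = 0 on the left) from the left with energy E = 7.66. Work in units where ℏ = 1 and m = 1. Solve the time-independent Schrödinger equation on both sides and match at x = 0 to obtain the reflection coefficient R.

R = 0.00323

The wavenumbers are k₁ = √(2mE)/ℏ = 3.914 on the left and k₂ = √(2m(E − U₀))/ℏ = 3.493 on the right.
Matching ψ and ψ′ at x = 0 gives r = (k₁ − k₂)/(k₁ + k₂), so R = r² = 0.003234 and T = 1 − R = 0.9968.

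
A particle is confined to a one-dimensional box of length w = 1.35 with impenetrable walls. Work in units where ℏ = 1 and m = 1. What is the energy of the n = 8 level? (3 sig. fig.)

E = 173

The infinite-well eigenfunctions ψ_n = √(2/w) sin(nπx/w) vanish at both walls, giving E_n = n²π²ℏ²/(2mw²).
E_8 = 8² × π² / (2 × 1 × 1.35²) = 173.3.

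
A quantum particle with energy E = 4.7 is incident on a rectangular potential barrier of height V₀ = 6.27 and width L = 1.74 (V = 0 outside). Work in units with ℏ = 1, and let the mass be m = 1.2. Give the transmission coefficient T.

T = 0.00349

E < V₀: inside the barrier ψ ∝ e^{±κx} with κ = √(2m(V₀ − E))/ℏ = 1.941.
κL = 3.378, sinh(κL) = 14.63.
The exact tunnelling result is T⁻¹ = 1 + V₀² sinh²(κL) / [4E(V₀ − E)] = 286.2, so T = 0.00349.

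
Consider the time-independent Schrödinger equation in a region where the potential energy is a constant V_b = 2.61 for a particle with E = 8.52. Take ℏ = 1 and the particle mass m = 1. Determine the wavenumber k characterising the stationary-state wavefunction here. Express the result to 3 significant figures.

With E > V_b the solution is oscillatory, ψ ∝ e^{±ikx} with k = √(2m(E − V_b))/ℏ.
k = √(2 × 1 × 5.91) = 3.438.

k = 3.44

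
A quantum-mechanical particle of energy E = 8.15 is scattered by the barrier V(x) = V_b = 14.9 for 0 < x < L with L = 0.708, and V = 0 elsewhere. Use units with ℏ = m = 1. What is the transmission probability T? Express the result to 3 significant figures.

E < V_b: inside the barrier ψ ∝ e^{±κx} with κ = √(2m(V_b − E))/ℏ = 3.674.
κL = 2.601, sinh(κL) = 6.704.
Matching ψ, ψ′ at both faces gives T = [1 + V_b² sinh²(κL) / (4E(V_b − E))]⁻¹ = 1/46.34 = 0.0216.

T = 0.0216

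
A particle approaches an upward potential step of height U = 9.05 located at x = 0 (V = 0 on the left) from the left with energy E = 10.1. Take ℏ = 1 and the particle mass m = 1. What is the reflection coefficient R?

On each side the TISE gives plane waves with k = √(2m(E − V))/ℏ: k₁ = √(2·1·10.1) = 4.494, k₂ = √(2·1·1.05) = 1.449.
Continuity of ψ and ψ′ at the step yields the reflection amplitude r = (k₁ − k₂)/(k₁ + k₂) = 0.5124; thus R = |r|² = 0.2625, T = 0.7375.

R = 0.263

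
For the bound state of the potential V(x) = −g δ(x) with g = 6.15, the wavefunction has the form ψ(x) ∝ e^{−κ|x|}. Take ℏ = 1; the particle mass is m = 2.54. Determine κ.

κ = 15.6

Integrating the TISE across x = 0 gives the cusp condition ψ'(0⁺) − ψ'(0⁻) = −(2mg/ℏ²)ψ(0).
With ψ ∝ e^{−κ|x|} this yields −2κ = −2mg/ℏ², so κ = mg/ℏ² = 15.62.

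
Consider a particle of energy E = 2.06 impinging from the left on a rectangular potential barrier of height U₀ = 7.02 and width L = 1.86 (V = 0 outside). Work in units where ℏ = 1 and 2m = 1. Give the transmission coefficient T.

T = 0.000837

Since E < U₀ the interior solution is evanescent with decay constant κ = √(2m(U₀ − E))/ℏ = 2.227.
κL = 4.142, sinh(κL) = 31.47.
The exact tunnelling result is T⁻¹ = 1 + U₀² sinh²(κL) / [4E(U₀ − E)] = 1195, so T = 0.000837.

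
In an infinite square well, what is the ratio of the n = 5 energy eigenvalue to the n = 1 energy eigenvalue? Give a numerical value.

Since E_n ∝ n², the ratio is (5/1)² = 25.

25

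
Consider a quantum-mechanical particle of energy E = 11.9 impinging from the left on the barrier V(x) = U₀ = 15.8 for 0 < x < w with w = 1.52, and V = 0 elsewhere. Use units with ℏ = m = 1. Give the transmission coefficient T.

Since E < U₀ the interior solution is evanescent with decay constant κ = √(2m(U₀ − E))/ℏ = 2.793.
κw = 4.245, sinh(κw) = 34.88.
Matching ψ, ψ′ at both faces gives T = [1 + U₀² sinh²(κw) / (4E(U₀ − E))]⁻¹ = 1/1637 = 0.000611.

T = 0.000611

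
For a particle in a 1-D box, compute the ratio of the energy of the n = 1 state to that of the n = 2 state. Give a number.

0.25

Since E_n ∝ n², the ratio is (1/2)² = 0.25.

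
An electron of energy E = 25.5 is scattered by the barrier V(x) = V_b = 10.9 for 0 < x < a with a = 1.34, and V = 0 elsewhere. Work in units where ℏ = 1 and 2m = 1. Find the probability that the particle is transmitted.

T = 0.937

Above the barrier the interior wavenumber is k₂ = √(2m(E − V_b))/ℏ = 3.821, giving phase k₂a = 5.120.
T = [1 + V_b² sin²(k₂a) / (4E(E − V_b))]⁻¹ = 1/1.067 = 0.937.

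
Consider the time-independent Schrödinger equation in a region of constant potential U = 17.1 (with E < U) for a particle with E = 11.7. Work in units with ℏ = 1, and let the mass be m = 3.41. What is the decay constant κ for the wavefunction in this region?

Since E < U the TISE in this region is ψ'' = κ²ψ with κ = √(2m(U − E))/ℏ.
κ = √(2 × 3.41 × 5.4) = 6.069.

κ = 6.07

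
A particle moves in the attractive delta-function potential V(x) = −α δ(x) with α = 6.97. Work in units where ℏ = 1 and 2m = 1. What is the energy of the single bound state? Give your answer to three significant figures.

For x ≠ 0 the bound state is ψ ∝ e^{−κ|x|}; integrating the TISE across the delta gives the cusp condition 2κ = 2mα/ℏ², so κ = 3.485.
Then E = −ℏ²κ²/(2m) = −mα²/(2ℏ²) = -12.15.

E = -12.1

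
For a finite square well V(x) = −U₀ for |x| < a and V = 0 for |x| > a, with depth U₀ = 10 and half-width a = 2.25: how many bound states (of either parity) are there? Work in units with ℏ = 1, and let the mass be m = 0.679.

N = 6

Define the well-strength parameter z₀ = (a/ℏ)√(2mU₀) = 2.25 × √(2·0.679·10) = 8.291.
A new bound state (alternating even/odd) appears each time z₀ passes a multiple of π/2, so N = ⌊2z₀/π⌋ + 1 = ⌊5.279⌋ + 1 = 6.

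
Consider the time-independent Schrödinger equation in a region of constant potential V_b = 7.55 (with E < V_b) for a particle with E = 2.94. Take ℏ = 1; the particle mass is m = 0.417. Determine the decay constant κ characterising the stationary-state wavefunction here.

Since E < V_b the TISE in this region is ψ'' = κ²ψ with κ = √(2m(V_b − E))/ℏ.
κ = √(2 × 0.417 × 4.61) = 1.961.

κ = 1.96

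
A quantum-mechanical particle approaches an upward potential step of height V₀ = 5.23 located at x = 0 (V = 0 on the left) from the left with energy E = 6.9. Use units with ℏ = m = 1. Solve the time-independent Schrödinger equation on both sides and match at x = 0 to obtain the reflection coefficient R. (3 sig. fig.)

R = 0.116

The wavenumbers are k₁ = √(2mE)/ℏ = 3.715 on the left and k₂ = √(2m(E − V₀))/ℏ = 1.828 on the right.
Matching ψ and ψ′ at x = 0 gives r = (k₁ − k₂)/(k₁ + k₂), so R = r² = 0.1160 and T = 1 − R = 0.8840.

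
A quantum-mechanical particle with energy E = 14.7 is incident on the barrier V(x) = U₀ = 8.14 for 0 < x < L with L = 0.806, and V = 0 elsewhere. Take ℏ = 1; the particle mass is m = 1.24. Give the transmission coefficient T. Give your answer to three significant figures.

T = 0.998

E > U₀: inside the barrier k₂ = √(2m(E − U₀))/ℏ = 4.033, k₂L = 3.251.
Matching at both interfaces gives T⁻¹ = 1 + U₀² sin²(k₂L) / [4E(E − U₀)] = 1.002, hence T = 0.998.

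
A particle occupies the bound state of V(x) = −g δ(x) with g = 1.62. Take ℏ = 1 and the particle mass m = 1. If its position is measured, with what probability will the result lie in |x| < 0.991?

The normalised bound state is ψ = √κ e^{−κ|x|} with κ = mg/ℏ² = 1.620.
P(|x| < d) = ∫_{−d}^{d} κ e^{−2κ|x|} dx = 1 − e^{−2κd} = 1 − e^{−3.211} = 0.9597.

P = 0.960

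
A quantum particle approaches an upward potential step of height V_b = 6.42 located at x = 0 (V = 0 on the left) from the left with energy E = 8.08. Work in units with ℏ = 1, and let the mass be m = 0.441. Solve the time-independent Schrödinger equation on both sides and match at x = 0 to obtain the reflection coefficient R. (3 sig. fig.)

On each side the TISE gives plane waves with k = √(2m(E − V))/ℏ: k₁ = √(2·0.441·8.08) = 2.670, k₂ = √(2·0.441·1.66) = 1.210.
Continuity of ψ and ψ′ at the step yields the reflection amplitude r = (k₁ − k₂)/(k₁ + k₂) = 0.3762; thus R = |r|² = 0.1415, T = 0.8585.

R = 0.142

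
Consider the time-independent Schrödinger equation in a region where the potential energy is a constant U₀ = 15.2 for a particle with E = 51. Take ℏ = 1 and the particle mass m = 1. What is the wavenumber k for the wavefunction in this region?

With E > U₀ the solution is oscillatory, ψ ∝ e^{±ikx} with k = √(2m(E − U₀))/ℏ.
k = √(2 × 1 × 35.8) = 8.462.

k = 8.46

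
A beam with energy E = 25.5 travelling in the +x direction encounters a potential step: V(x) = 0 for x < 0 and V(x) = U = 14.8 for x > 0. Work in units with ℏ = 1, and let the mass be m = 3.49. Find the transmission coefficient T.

On each side the TISE gives plane waves with k = √(2m(E − V))/ℏ: k₁ = √(2·3.49·25.5) = 13.34, k₂ = √(2·3.49·10.7) = 8.642.
Matching ψ and ψ′ at x = 0 gives r = (k₁ − k₂)/(k₁ + k₂), so R = r² = 0.04569 and T = 1 − R = 0.9543.

T = 0.954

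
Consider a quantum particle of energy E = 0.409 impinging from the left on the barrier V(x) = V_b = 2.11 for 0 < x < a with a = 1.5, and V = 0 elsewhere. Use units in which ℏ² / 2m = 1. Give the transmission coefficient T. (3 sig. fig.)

T = 0.0495

Since E < V_b the interior solution is evanescent with decay constant κ = √(2m(V_b − E))/ℏ = 1.304.
κa = 1.956, sinh(κa) = 3.466.
The exact tunnelling result is T⁻¹ = 1 + V_b² sinh²(κa) / [4E(V_b − E)] = 20.22, so T = 0.0495.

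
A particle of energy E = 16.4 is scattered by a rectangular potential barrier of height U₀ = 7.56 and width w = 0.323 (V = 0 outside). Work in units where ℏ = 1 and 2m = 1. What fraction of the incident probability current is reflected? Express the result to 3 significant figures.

Above the barrier the interior wavenumber is k₂ = √(2m(E − U₀))/ℏ = 2.973, giving phase k₂w = 0.9603.
Matching at both interfaces gives T⁻¹ = 1 + U₀² sin²(k₂w) / [4E(E − U₀)] = 1.066, hence T = 0.938.
R = 1 − T = 0.0621.

R = 0.0621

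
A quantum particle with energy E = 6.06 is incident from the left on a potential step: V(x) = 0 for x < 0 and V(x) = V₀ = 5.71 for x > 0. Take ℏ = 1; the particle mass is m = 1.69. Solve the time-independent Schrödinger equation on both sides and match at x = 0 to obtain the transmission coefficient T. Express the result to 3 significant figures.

T = 0.625

The wavenumbers are k₁ = √(2mE)/ℏ = 4.526 on the left and k₂ = √(2m(E − V₀))/ℏ = 1.088 on the right.
Continuity of ψ and ψ′ at the step yields the reflection amplitude r = (k₁ − k₂)/(k₁ + k₂) = 0.6125; thus R = |r|² = 0.3751, T = 0.6249.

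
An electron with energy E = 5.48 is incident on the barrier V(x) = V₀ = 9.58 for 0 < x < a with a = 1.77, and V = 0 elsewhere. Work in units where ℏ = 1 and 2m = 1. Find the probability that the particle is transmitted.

E < V₀: inside the barrier ψ ∝ e^{±κx} with κ = √(2m(V₀ − E))/ℏ = 2.025.
κa = 3.584, sinh(κa) = 17.99.
The exact tunnelling result is T⁻¹ = 1 + V₀² sinh²(κa) / [4E(V₀ − E)] = 331.7, so T = 0.00302.

T = 0.00302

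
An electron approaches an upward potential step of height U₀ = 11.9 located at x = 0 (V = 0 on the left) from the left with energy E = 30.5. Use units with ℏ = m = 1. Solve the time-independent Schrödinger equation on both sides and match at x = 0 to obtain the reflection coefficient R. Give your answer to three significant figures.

R = 0.0151

The wavenumbers are k₁ = √(2mE)/ℏ = 7.810 on the left and k₂ = √(2m(E − U₀))/ℏ = 6.099 on the right.
Matching ψ and ψ′ at x = 0 gives r = (k₁ − k₂)/(k₁ + k₂), so R = r² = 0.01513 and T = 1 − R = 0.9849.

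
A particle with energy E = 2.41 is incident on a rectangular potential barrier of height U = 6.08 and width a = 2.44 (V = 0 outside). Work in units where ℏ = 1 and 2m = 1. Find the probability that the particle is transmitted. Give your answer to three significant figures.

E < U: inside the barrier ψ ∝ e^{±κx} with κ = √(2m(U − E))/ℏ = 1.916.
κa = 4.674, sinh(κa) = 53.58.
The exact tunnelling result is T⁻¹ = 1 + U² sinh²(κa) / [4E(U − E)] = 3000, so T = 0.000333.

T = 0.000333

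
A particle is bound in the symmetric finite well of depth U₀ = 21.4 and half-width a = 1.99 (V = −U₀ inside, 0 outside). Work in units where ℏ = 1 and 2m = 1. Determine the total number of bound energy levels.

N = 6

The dimensionless depth is z₀ = a√(2mU₀)/ℏ = 1.99 × √(21.40) = 9.206.
The even/odd transcendental equations gain one root per π/2 in z₀, giving N = 1 + ⌊2z₀/π⌋ = 1 + ⌊5.861⌋ = 6.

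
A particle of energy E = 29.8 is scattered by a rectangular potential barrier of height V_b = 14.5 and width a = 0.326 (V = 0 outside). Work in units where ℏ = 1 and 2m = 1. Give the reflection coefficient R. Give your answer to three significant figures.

R = 0.0954

E > V_b: inside the barrier k₂ = √(2m(E − V_b))/ℏ = 3.912, k₂a = 1.275.
T = [1 + V_b² sin²(k₂a) / (4E(E − V_b))]⁻¹ = 1/1.105 = 0.905.
R = 1 − T = 0.0954.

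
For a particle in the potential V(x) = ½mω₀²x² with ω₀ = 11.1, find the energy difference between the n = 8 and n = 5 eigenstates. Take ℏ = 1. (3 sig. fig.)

ΔE = 33.3

E_n = ℏω₀(n + ½), so ΔE = (8 − 5) ℏω₀ = 3 × 11.1 = 33.30.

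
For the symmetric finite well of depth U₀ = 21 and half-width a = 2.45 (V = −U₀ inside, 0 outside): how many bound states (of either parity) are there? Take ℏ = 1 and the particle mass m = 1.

The dimensionless depth is z₀ = a√(2mU₀)/ℏ = 2.45 × √(42.00) = 15.88.
The even/odd transcendental equations gain one root per π/2 in z₀, giving N = 1 + ⌊2z₀/π⌋ = 1 + ⌊10.11⌋ = 11.

N = 11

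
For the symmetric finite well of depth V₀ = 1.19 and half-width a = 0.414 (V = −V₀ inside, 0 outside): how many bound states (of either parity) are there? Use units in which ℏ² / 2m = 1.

N = 1

Define the well-strength parameter z₀ = (a/ℏ)√(2mV₀) = 0.414 × √(2·0.5·1.19) = 0.4516.
The even/odd transcendental equations gain one root per π/2 in z₀, giving N = 1 + ⌊2z₀/π⌋ = 1 + ⌊0.2875⌋ = 1.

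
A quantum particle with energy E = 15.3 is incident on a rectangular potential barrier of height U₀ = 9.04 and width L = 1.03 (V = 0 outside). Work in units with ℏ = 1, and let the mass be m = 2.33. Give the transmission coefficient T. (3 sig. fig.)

Above the barrier the interior wavenumber is k₂ = √(2m(E − U₀))/ℏ = 5.401, giving phase k₂L = 5.563.
T = [1 + U₀² sin²(k₂L) / (4E(E − U₀))]⁻¹ = 1/1.093 = 0.915.

T = 0.915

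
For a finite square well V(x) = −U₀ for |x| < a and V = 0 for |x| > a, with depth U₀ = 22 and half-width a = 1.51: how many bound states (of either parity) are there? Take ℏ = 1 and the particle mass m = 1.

Define the well-strength parameter z₀ = (a/ℏ)√(2mU₀) = 1.51 × √(2·1·22) = 10.02.
A new bound state (alternating even/odd) appears each time z₀ passes a multiple of π/2, so N = ⌊2z₀/π⌋ + 1 = ⌊6.377⌋ + 1 = 7.

N = 7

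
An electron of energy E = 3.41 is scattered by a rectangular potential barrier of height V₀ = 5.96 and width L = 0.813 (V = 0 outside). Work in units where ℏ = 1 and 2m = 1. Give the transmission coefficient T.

T = 0.254

Since E < V₀ the interior solution is evanescent with decay constant κ = √(2m(V₀ − E))/ℏ = 1.597.
κL = 1.298, sinh(κL) = 1.695.
Matching ψ, ψ′ at both faces gives T = [1 + V₀² sinh²(κL) / (4E(V₀ − E))]⁻¹ = 1/3.934 = 0.254.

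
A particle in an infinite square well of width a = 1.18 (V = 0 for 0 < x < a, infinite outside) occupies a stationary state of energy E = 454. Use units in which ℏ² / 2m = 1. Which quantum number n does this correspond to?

From E_n = n²π²ℏ²/(2ma²) invert to n = √(2ma²E)/(πℏ).
n = (1.18/π) × √(2 × 0.5 × 454) = 8.003 → n = 8.

n = 8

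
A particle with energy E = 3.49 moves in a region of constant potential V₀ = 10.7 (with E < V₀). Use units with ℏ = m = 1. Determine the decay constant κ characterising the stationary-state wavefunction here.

Since E < V₀ the TISE in this region is ψ'' = κ²ψ with κ = √(2m(V₀ − E))/ℏ.
κ = √(2 × 1 × 7.21) = 3.797.

κ = 3.80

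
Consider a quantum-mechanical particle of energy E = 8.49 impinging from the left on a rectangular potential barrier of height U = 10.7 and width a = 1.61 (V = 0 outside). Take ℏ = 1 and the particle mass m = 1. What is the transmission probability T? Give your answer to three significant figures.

T = 0.00301

E < U: inside the barrier ψ ∝ e^{±κx} with κ = √(2m(U − E))/ℏ = 2.102.
κa = 3.385, sinh(κa) = 14.74.
The exact tunnelling result is T⁻¹ = 1 + U² sinh²(κa) / [4E(U − E)] = 332.4, so T = 0.00301.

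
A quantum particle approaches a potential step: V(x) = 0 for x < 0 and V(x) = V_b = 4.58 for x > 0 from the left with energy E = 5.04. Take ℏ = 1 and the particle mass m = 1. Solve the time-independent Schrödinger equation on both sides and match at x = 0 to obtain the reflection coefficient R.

The wavenumbers are k₁ = √(2mE)/ℏ = 3.175 on the left and k₂ = √(2m(E − V_b))/ℏ = 0.9592 on the right.
Continuity of ψ and ψ′ at the step yields the reflection amplitude r = (k₁ − k₂)/(k₁ + k₂) = 0.5360; thus R = |r|² = 0.2873, T = 0.7127.

R = 0.287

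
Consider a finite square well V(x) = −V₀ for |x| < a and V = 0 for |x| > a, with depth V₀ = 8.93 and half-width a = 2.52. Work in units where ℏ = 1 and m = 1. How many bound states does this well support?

Define the well-strength parameter z₀ = (a/ℏ)√(2mV₀) = 2.52 × √(2·1·8.93) = 10.65.
The even/odd transcendental equations gain one root per π/2 in z₀, giving N = 1 + ⌊2z₀/π⌋ = 1 + ⌊6.780⌋ = 7.

N = 7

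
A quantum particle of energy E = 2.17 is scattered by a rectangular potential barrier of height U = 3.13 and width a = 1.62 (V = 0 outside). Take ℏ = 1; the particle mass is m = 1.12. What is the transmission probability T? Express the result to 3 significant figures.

E < U: inside the barrier ψ ∝ e^{±κx} with κ = √(2m(U − E))/ℏ = 1.466.
κa = 2.376, sinh(κa) = 5.332.
Matching ψ, ψ′ at both faces gives T = [1 + U² sinh²(κa) / (4E(U − E))]⁻¹ = 1/34.43 = 0.0290.

T = 0.0290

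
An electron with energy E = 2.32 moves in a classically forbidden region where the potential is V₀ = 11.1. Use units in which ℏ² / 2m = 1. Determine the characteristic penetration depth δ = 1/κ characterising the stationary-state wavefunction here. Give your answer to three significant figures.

Since E < V₀ the TISE in this region is ψ'' = κ²ψ with κ = √(2m(V₀ − E))/ℏ.
κ = √(2 × 0.5 × 8.78) = 2.963. The penetration depth is δ = 1/κ = 0.337.

δ = 0.337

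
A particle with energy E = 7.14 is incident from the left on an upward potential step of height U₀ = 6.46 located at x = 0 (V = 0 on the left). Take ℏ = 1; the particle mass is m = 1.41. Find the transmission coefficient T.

T = 0.721

On each side the TISE gives plane waves with k = √(2m(E − V))/ℏ: k₁ = √(2·1.41·7.14) = 4.487, k₂ = √(2·1.41·0.68) = 1.385.
Matching ψ and ψ′ at x = 0 gives r = (k₁ − k₂)/(k₁ + k₂), so R = r² = 0.2791 and T = 1 − R = 0.7209.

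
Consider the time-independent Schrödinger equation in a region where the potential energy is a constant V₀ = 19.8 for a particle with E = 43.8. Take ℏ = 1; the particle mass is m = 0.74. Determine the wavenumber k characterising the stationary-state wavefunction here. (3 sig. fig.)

With E > V₀ the solution is oscillatory, ψ ∝ e^{±ikx} with k = √(2m(E − V₀))/ℏ.
k = √(2 × 0.74 × 24) = 5.960.

k = 5.96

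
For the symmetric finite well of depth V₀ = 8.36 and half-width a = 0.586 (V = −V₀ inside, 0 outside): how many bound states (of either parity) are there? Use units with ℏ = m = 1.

Define the well-strength parameter z₀ = (a/ℏ)√(2mV₀) = 0.586 × √(2·1·8.36) = 2.396.
A new bound state (alternating even/odd) appears each time z₀ passes a multiple of π/2, so N = ⌊2z₀/π⌋ + 1 = ⌊1.525⌋ + 1 = 2.

N = 2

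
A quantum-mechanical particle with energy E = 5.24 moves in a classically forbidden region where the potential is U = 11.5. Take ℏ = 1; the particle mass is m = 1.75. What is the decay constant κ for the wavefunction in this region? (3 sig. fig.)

Since E < U the TISE in this region is ψ'' = κ²ψ with κ = √(2m(U − E))/ℏ.
κ = √(2 × 1.75 × 6.26) = 4.681.

κ = 4.68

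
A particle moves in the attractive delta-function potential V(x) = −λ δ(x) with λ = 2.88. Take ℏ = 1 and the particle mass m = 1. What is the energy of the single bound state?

The bound state is ψ(x) = √κ e^{−κ|x|}. The derivative jump ψ'(0⁺) − ψ'(0⁻) = −(2mλ/ℏ²)ψ(0) fixes κ = mλ/ℏ² = 2.880.
Then E = −ℏ²κ²/(2m) = −mλ²/(2ℏ²) = -4.147.

E = -4.15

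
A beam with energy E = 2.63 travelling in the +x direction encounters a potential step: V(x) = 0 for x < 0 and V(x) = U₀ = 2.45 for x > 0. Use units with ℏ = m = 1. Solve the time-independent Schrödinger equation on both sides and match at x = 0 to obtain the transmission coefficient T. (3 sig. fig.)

T = 0.657

On each side the TISE gives plane waves with k = √(2m(E − V))/ℏ: k₁ = √(2·1·2.63) = 2.293, k₂ = √(2·1·0.18) = 0.6000.
Matching ψ and ψ′ at x = 0 gives r = (k₁ − k₂)/(k₁ + k₂), so R = r² = 0.3425 and T = 1 − R = 0.6575.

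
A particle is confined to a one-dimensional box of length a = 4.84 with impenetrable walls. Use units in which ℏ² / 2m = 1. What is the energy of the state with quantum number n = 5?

E = 10.5

The infinite-well eigenfunctions ψ_n = √(2/a) sin(nπx/a) vanish at both walls, giving E_n = n²π²ℏ²/(2ma²).
E_5 = 5² × π² / (2 × 0.5 × 4.84²) = 10.53.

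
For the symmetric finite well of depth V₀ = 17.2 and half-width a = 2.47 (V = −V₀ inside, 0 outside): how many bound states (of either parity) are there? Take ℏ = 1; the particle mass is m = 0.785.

N = 9

The dimensionless depth is z₀ = a√(2mV₀)/ℏ = 2.47 × √(27.00) = 12.84.
A new bound state (alternating even/odd) appears each time z₀ passes a multiple of π/2, so N = ⌊2z₀/π⌋ + 1 = ⌊8.171⌋ + 1 = 9.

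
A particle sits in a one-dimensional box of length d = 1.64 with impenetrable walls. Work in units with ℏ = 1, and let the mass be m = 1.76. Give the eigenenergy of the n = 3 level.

Requiring ψ(0) = ψ(d) = 0 quantises k = nπ/d, hence E_n = ℏ²k²/2m = n²π²ℏ²/(2md²).
E_3 = 3² × π² / (2 × 1.76 × 1.64²) = 9.382.

E = 9.38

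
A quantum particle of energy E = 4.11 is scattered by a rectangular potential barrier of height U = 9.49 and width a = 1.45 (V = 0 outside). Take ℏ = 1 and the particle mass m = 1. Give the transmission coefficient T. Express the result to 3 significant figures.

T = 0.000290

E < U: inside the barrier ψ ∝ e^{±κx} with κ = √(2m(U − E))/ℏ = 3.280.
κa = 4.756, sinh(κa) = 58.16.
The exact tunnelling result is T⁻¹ = 1 + U² sinh²(κa) / [4E(U − E)] = 3445, so T = 0.000290.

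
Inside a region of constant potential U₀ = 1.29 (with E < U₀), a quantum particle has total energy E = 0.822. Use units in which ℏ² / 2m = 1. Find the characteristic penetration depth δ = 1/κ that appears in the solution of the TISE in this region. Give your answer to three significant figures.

Since E < U₀ the TISE in this region is ψ'' = κ²ψ with κ = √(2m(U₀ − E))/ℏ.
κ = √(2 × 0.5 × 0.468) = 0.6841. The penetration depth is δ = 1/κ = 1.46.

δ = 1.46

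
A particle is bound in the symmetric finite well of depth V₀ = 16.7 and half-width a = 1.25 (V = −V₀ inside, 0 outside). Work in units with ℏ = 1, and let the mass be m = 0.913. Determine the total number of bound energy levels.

The dimensionless depth is z₀ = a√(2mV₀)/ℏ = 1.25 × √(30.49) = 6.903.
The even/odd transcendental equations gain one root per π/2 in z₀, giving N = 1 + ⌊2z₀/π⌋ = 1 + ⌊4.394⌋ = 5.

N = 5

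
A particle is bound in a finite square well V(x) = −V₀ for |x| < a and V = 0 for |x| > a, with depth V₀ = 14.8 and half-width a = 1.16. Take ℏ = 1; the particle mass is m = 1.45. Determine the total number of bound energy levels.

Define the well-strength parameter z₀ = (a/ℏ)√(2mV₀) = 1.16 × √(2·1.45·14.8) = 7.600.
The even/odd transcendental equations gain one root per π/2 in z₀, giving N = 1 + ⌊2z₀/π⌋ = 1 + ⌊4.838⌋ = 5.

N = 5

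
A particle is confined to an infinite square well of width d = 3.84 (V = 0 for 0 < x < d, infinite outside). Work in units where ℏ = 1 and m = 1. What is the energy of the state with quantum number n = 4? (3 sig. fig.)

Requiring ψ(0) = ψ(d) = 0 quantises k = nπ/d, hence E_n = ℏ²k²/2m = n²π²ℏ²/(2md²).
E_4 = 4² × π² / (2 × 1 × 3.84²) = 5.355.

E = 5.35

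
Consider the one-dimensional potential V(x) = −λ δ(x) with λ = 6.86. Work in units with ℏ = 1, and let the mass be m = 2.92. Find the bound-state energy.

E = -68.7

For x ≠ 0 the bound state is ψ ∝ e^{−κ|x|}; integrating the TISE across the delta gives the cusp condition 2κ = 2mλ/ℏ², so κ = 20.03.
Then E = −ℏ²κ²/(2m) = −mλ²/(2ℏ²) = -68.71.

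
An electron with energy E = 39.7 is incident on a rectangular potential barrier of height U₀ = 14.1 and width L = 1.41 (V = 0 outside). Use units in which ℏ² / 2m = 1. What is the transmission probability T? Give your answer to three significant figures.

E > U₀: inside the barrier k₂ = √(2m(E − U₀))/ℏ = 5.060, k₂L = 7.134.
T = [1 + U₀² sin²(k₂L) / (4E(E − U₀))]⁻¹ = 1/1.028 = 0.973.

T = 0.973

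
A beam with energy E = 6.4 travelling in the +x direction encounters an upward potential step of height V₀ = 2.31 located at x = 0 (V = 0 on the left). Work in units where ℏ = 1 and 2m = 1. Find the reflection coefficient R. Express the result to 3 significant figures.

The wavenumbers are k₁ = √(2mE)/ℏ = 2.530 on the left and k₂ = √(2m(E − V₀))/ℏ = 2.022 on the right.
Matching ψ and ψ′ at x = 0 gives r = (k₁ − k₂)/(k₁ + k₂), so R = r² = 0.01243 and T = 1 − R = 0.9876.

R = 0.0124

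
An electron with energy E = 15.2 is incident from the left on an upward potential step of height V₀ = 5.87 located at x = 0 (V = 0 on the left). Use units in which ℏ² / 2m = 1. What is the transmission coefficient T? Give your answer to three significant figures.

The wavenumbers are k₁ = √(2mE)/ℏ = 3.899 on the left and k₂ = √(2m(E − V₀))/ℏ = 3.055 on the right.
Continuity of ψ and ψ′ at the step yields the reflection amplitude r = (k₁ − k₂)/(k₁ + k₂) = 0.1214; thus R = |r|² = 0.01474, T = 0.9853.

T = 0.985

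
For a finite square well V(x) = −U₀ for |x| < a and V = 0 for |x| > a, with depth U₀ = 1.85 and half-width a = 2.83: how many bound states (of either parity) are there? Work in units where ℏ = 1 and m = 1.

Define the well-strength parameter z₀ = (a/ℏ)√(2mU₀) = 2.83 × √(2·1·1.85) = 5.444.
The even/odd transcendental equations gain one root per π/2 in z₀, giving N = 1 + ⌊2z₀/π⌋ = 1 + ⌊3.466⌋ = 4.

N = 4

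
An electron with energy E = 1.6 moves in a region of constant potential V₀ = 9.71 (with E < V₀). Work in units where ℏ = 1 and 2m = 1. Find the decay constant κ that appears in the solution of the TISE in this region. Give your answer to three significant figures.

Since E < V₀ the TISE in this region is ψ'' = κ²ψ with κ = √(2m(V₀ − E))/ℏ.
κ = √(2 × 0.5 × 8.11) = 2.848.

κ = 2.85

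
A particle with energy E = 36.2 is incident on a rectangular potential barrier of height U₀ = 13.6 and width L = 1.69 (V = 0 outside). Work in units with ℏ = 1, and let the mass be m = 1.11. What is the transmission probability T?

T = 0.983

E > U₀: inside the barrier k₂ = √(2m(E − U₀))/ℏ = 7.083, k₂L = 11.97.
T = [1 + U₀² sin²(k₂L) / (4E(E − U₀))]⁻¹ = 1/1.018 = 0.983.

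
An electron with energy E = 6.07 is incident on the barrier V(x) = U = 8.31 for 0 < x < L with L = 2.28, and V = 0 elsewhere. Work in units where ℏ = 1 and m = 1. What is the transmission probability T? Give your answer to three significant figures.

Since E < U the interior solution is evanescent with decay constant κ = √(2m(U − E))/ℏ = 2.117.
κL = 4.826, sinh(κL) = 62.34.
Matching ψ, ψ′ at both faces gives T = [1 + U² sinh²(κL) / (4E(U − E))]⁻¹ = 1/4936 = 0.000203.

T = 0.000203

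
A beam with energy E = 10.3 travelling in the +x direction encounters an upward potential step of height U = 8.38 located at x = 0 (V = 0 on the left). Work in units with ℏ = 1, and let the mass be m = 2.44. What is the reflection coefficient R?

The wavenumbers are k₁ = √(2mE)/ℏ = 7.090 on the left and k₂ = √(2m(E − U))/ℏ = 3.061 on the right.
Matching ψ and ψ′ at x = 0 gives r = (k₁ − k₂)/(k₁ + k₂), so R = r² = 0.1575 and T = 1 − R = 0.8425.

R = 0.158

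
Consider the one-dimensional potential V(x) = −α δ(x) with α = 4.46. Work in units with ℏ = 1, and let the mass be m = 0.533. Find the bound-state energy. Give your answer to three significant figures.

For x ≠ 0 the bound state is ψ ∝ e^{−κ|x|}; integrating the TISE across the delta gives the cusp condition 2κ = 2mα/ℏ², so κ = 2.377.
Then E = −ℏ²κ²/(2m) = −mα²/(2ℏ²) = -5.301.

E = -5.30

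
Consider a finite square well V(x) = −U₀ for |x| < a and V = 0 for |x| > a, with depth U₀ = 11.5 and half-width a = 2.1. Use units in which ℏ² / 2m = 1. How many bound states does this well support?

N = 5

The dimensionless depth is z₀ = a√(2mU₀)/ℏ = 2.1 × √(11.50) = 7.121.
A new bound state (alternating even/odd) appears each time z₀ passes a multiple of π/2, so N = ⌊2z₀/π⌋ + 1 = ⌊4.534⌋ + 1 = 5.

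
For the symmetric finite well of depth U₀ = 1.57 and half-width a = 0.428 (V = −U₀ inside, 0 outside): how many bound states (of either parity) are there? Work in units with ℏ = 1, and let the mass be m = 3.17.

The dimensionless depth is z₀ = a√(2mU₀)/ℏ = 0.428 × √(9.954) = 1.350.
A new bound state (alternating even/odd) appears each time z₀ passes a multiple of π/2, so N = ⌊2z₀/π⌋ + 1 = ⌊0.8596⌋ + 1 = 1.

N = 1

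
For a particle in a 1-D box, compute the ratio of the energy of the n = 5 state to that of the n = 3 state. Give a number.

E_n = n²π²ℏ²/(2mL²) so the ratio is n₂²/n₁² = 25/9 = 2.77778.

2.77778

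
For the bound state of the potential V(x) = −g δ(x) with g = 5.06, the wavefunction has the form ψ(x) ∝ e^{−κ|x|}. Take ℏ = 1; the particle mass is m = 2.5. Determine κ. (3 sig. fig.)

Integrating the TISE across x = 0 gives the cusp condition ψ'(0⁺) − ψ'(0⁻) = −(2mg/ℏ²)ψ(0).
With ψ ∝ e^{−κ|x|} this yields −2κ = −2mg/ℏ², so κ = mg/ℏ² = 12.65.

κ = 12.7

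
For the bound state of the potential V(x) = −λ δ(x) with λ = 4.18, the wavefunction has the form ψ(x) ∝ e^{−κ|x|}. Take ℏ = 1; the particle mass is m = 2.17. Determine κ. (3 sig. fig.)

Integrate −(ℏ²/2m)ψ'' − λδ(x)ψ = Eψ from −ε to +ε: the ψ'' term gives ψ'(0⁺) − ψ'(0⁻) and the δ term gives −(2mλ/ℏ²)ψ(0).
With ψ ∝ e^{−κ|x|} this yields −2κ = −2mλ/ℏ², so κ = mλ/ℏ² = 9.071.

κ = 9.07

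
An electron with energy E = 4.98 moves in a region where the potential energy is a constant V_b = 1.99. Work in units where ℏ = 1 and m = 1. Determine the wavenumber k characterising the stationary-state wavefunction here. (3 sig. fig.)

k = 2.45

With E > V_b the solution is oscillatory, ψ ∝ e^{±ikx} with k = √(2m(E − V_b))/ℏ.
k = √(2 × 1 × 2.99) = 2.445.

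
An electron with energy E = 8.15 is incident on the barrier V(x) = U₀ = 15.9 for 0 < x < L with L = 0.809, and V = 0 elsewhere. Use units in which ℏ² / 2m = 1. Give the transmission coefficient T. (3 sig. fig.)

T = 0.0433

Since E < U₀ the interior solution is evanescent with decay constant κ = √(2m(U₀ − E))/ℏ = 2.784.
κL = 2.252, sinh(κL) = 4.702.
Matching ψ, ψ′ at both faces gives T = [1 + U₀² sinh²(κL) / (4E(U₀ − E))]⁻¹ = 1/23.12 = 0.0433.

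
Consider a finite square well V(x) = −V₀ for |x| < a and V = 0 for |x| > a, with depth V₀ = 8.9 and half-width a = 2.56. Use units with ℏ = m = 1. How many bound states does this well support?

Define the well-strength parameter z₀ = (a/ℏ)√(2mV₀) = 2.56 × √(2·1·8.9) = 10.80.
The even/odd transcendental equations gain one root per π/2 in z₀, giving N = 1 + ⌊2z₀/π⌋ = 1 + ⌊6.876⌋ = 7.

N = 7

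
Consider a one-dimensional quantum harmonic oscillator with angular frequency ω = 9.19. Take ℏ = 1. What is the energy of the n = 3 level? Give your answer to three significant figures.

E = 32.2

Using E_n = (n + ½)ℏω: E_3 = 3.5 × 9.19 = 32.17.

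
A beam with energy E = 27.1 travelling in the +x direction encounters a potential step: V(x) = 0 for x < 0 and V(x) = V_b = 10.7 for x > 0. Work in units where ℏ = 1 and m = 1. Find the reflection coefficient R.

R = 0.0156

The wavenumbers are k₁ = √(2mE)/ℏ = 7.362 on the left and k₂ = √(2m(E − V_b))/ℏ = 5.727 on the right.
Matching ψ and ψ′ at x = 0 gives r = (k₁ − k₂)/(k₁ + k₂), so R = r² = 0.01560 and T = 1 − R = 0.9844.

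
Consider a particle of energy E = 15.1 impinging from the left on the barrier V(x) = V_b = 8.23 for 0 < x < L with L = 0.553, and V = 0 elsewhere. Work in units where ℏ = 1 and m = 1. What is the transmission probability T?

E > V_b: inside the barrier k₂ = √(2m(E − V_b))/ℏ = 3.707, k₂L = 2.050.
T = [1 + V_b² sin²(k₂L) / (4E(E − V_b))]⁻¹ = 1/1.129 = 0.886.

T = 0.886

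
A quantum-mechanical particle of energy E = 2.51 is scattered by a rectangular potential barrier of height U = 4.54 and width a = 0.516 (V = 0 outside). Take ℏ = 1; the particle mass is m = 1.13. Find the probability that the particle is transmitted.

E < U: inside the barrier ψ ∝ e^{±κx} with κ = √(2m(U − E))/ℏ = 2.142.
κa = 1.105, sinh(κa) = 1.344.
The exact tunnelling result is T⁻¹ = 1 + U² sinh²(κa) / [4E(U − E)] = 2.828, so T = 0.354.

T = 0.354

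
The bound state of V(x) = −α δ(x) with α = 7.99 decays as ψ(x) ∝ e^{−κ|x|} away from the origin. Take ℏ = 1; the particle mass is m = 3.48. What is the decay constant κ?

κ = 27.8

Integrating the TISE across x = 0 gives the cusp condition ψ'(0⁺) − ψ'(0⁻) = −(2mα/ℏ²)ψ(0).
With ψ ∝ e^{−κ|x|} this yields −2κ = −2mα/ℏ², so κ = mα/ℏ² = 27.81.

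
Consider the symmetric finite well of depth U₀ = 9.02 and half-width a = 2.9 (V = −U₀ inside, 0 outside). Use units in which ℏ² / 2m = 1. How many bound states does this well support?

N = 6

The dimensionless depth is z₀ = a√(2mU₀)/ℏ = 2.9 × √(9.020) = 8.710.
A new bound state (alternating even/odd) appears each time z₀ passes a multiple of π/2, so N = ⌊2z₀/π⌋ + 1 = ⌊5.545⌋ + 1 = 6.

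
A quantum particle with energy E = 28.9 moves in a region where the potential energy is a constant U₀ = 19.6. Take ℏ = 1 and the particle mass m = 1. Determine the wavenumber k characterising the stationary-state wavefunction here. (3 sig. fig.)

k = 4.31

With E > U₀ the solution is oscillatory, ψ ∝ e^{±ikx} with k = √(2m(E − U₀))/ℏ.
k = √(2 × 1 × 9.3) = 4.313.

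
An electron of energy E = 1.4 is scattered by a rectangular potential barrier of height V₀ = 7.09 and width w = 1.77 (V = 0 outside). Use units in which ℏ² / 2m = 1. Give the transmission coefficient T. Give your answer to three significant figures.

T = 0.000545

E < V₀: inside the barrier ψ ∝ e^{±κx} with κ = √(2m(V₀ − E))/ℏ = 2.385.
κw = 4.222, sinh(κw) = 34.08.
The exact tunnelling result is T⁻¹ = 1 + V₀² sinh²(κw) / [4E(V₀ − E)] = 1833, so T = 0.000545.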